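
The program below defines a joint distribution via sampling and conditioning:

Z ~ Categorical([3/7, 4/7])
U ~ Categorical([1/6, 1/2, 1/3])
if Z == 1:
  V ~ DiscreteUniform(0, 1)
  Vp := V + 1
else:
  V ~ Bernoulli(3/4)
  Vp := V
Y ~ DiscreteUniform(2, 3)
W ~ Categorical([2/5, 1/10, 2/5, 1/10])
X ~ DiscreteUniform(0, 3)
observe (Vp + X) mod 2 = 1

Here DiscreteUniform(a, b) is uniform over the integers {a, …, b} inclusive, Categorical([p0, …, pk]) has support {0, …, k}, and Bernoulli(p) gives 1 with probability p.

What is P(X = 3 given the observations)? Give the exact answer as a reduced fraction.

P(X = 3 | obs) = 11/56

Enumerate traces; 192 have nonzero weight after conditioning:
  (Z=0, U=0, V=0, Y=2, W=0, X=1) weight 1/1120
  (Z=0, U=0, V=0, Y=2, W=0, X=3) weight 1/1120
  (Z=0, U=0, V=0, Y=2, W=1, X=1) weight 1/4480
  (Z=0, U=0, V=0, Y=2, W=1, X=3) weight 1/4480
  (Z=0, U=0, V=0, Y=2, W=2, X=1) weight 1/1120
  (Z=0, U=0, V=0, Y=2, W=2, X=3) weight 1/1120
  (Z=0, U=0, V=0, Y=2, W=3, X=1) weight 1/4480
  (Z=0, U=0, V=0, Y=2, W=3, X=3) weight 1/4480
  (Z=0, U=0, V=1, Y=2, W=0, X=0) weight 3/1120
  (Z=0, U=0, V=1, Y=2, W=0, X=2) weight 3/1120
  … 182 more
Group by X:
  weight(X=0) = 17/112
  weight(X=1) = 11/112
  weight(X=2) = 17/112
  weight(X=3) = 11/112
Total weight = 17/112 + 11/112 + 17/112 + 11/112 = 1/2
P(X=0 | obs) = 17/112 / 1/2 = 17/56
P(X=1 | obs) = 11/112 / 1/2 = 11/56
P(X=2 | obs) = 17/112 / 1/2 = 17/56
P(X=3 | obs) = 11/112 / 1/2 = 11/56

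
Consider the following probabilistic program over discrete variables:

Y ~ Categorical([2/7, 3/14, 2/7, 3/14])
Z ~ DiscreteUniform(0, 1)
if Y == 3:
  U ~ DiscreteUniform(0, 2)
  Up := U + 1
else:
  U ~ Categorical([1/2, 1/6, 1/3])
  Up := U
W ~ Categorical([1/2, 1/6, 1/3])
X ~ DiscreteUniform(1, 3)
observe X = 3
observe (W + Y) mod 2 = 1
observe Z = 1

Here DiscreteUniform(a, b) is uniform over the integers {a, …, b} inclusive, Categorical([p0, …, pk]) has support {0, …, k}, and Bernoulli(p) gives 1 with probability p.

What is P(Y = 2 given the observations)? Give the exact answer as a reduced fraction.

P(Y = 2 | obs) = 2/19

Enumerate traces; 18 have nonzero weight after conditioning:
  (Y=0, Z=1, U=0, W=1, X=3) weight 1/252
  (Y=0, Z=1, U=1, W=1, X=3) weight 1/756
  (Y=0, Z=1, U=2, W=1, X=3) weight 1/378
  (Y=1, Z=1, U=0, W=0, X=3) weight 1/112
  (Y=1, Z=1, U=0, W=2, X=3) weight 1/168
  (Y=1, Z=1, U=1, W=0, X=3) weight 1/336
  (Y=1, Z=1, U=1, W=2, X=3) weight 1/504
  (Y=1, Z=1, U=2, W=0, X=3) weight 1/168
  (Y=2, Z=1, U=0, W=1, X=3) weight 1/252
  (Y=3, Z=1, U=0, W=0, X=3) weight 1/168
  … 8 more
Group by Y:
  weight(Y=0) = 1/126
  weight(Y=1) = 5/168
  weight(Y=2) = 1/126
  weight(Y=3) = 5/168
Total weight = 1/126 + 5/168 + 1/126 + 5/168 = 19/252
P(Y=0 | obs) = 1/126 / 19/252 = 2/19
P(Y=1 | obs) = 5/168 / 19/252 = 15/38
P(Y=2 | obs) = 1/126 / 19/252 = 2/19
P(Y=3 | obs) = 5/168 / 19/252 = 15/38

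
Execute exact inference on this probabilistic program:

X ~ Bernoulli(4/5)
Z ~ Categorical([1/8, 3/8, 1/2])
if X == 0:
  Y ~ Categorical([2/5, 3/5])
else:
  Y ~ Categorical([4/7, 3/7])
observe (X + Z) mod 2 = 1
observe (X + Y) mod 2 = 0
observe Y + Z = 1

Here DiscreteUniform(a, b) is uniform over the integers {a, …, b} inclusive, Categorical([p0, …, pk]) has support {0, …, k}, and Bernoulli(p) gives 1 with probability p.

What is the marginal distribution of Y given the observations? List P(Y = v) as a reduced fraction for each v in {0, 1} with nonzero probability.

P(Y=0) = 7/17, P(Y=1) = 10/17

Enumerate traces; 2 have nonzero weight after conditioning:
  (X=0, Z=1, Y=0) weight 3/100
  (X=1, Z=0, Y=1) weight 3/70
Group by Y:
  weight(Y=0) = 3/100
  weight(Y=1) = 3/70
Total weight = 3/100 + 3/70 = 51/700
P(Y=0 | obs) = 3/100 / 51/700 = 7/17
P(Y=1 | obs) = 3/70 / 51/700 = 10/17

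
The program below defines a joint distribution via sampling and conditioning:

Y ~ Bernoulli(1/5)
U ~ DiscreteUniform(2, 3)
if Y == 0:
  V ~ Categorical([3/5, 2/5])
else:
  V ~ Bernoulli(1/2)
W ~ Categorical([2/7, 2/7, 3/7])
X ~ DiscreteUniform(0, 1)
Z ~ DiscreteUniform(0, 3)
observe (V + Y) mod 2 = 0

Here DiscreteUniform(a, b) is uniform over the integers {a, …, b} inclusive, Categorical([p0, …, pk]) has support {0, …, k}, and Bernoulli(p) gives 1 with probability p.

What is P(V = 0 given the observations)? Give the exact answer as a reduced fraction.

P(V = 0 | obs) = 24/29

Enumerate traces; 96 have nonzero weight after conditioning:
  (Y=0, U=2, V=0, W=0, X=0, Z=0) weight 3/350
  (Y=0, U=2, V=0, W=0, X=0, Z=1) weight 3/350
  (Y=0, U=2, V=0, W=0, X=0, Z=2) weight 3/350
  (Y=0, U=2, V=0, W=0, X=0, Z=3) weight 3/350
  (Y=0, U=2, V=0, W=0, X=1, Z=0) weight 3/350
  (Y=0, U=2, V=0, W=0, X=1, Z=1) weight 3/350
  (Y=0, U=2, V=0, W=0, X=1, Z=2) weight 3/350
  (Y=0, U=2, V=0, W=0, X=1, Z=3) weight 3/350
  (Y=1, U=2, V=1, W=0, X=0, Z=0) weight 1/560
  … 87 more
Group by V:
  weight(V=0) = 12/25
  weight(V=1) = 1/10
Total weight = 12/25 + 1/10 = 29/50
P(V=0 | obs) = 12/25 / 29/50 = 24/29
P(V=1 | obs) = 1/10 / 29/50 = 5/29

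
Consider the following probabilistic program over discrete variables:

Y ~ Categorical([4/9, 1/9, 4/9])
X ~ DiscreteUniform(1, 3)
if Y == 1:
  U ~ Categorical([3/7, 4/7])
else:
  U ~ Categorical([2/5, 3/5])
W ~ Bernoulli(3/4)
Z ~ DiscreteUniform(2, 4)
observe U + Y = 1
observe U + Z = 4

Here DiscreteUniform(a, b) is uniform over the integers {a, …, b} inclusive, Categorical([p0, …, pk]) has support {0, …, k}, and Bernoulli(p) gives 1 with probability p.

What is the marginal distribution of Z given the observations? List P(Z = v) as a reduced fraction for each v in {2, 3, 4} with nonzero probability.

P(Z=3) = 28/33, P(Z=4) = 5/33

Enumerate traces; 12 have nonzero weight after conditioning:
  (Y=0, X=1, U=1, W=0, Z=3) weight 1/135
  (Y=0, X=1, U=1, W=1, Z=3) weight 1/45
  (Y=0, X=2, U=1, W=0, Z=3) weight 1/135
  (Y=0, X=2, U=1, W=1, Z=3) weight 1/45
  (Y=0, X=3, U=1, W=0, Z=3) weight 1/135
  (Y=0, X=3, U=1, W=1, Z=3) weight 1/45
  (Y=1, X=1, U=0, W=0, Z=4) weight 1/756
  (Y=1, X=1, U=0, W=1, Z=4) weight 1/252
  … 4 more
Group by Z:
  weight(Z=3) = 4/45
  weight(Z=4) = 1/63
Total weight = 4/45 + 1/63 = 11/105
P(Z=3 | obs) = 4/45 / 11/105 = 28/33
P(Z=4 | obs) = 1/63 / 11/105 = 5/33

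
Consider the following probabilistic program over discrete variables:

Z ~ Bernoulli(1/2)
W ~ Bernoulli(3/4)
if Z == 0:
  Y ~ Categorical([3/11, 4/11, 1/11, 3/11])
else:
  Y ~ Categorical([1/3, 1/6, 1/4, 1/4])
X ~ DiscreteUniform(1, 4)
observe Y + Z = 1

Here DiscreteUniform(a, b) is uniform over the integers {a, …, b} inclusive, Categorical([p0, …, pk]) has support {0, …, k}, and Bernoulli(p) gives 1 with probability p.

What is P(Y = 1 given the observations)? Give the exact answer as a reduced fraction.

P(Y = 1 | obs) = 12/23

Enumerate traces; 16 have nonzero weight after conditioning:
  (Z=0, W=0, Y=1, X=1) weight 1/88
  (Z=0, W=0, Y=1, X=2) weight 1/88
  (Z=0, W=0, Y=1, X=3) weight 1/88
  (Z=0, W=0, Y=1, X=4) weight 1/88
  (Z=0, W=1, Y=1, X=1) weight 3/88
  (Z=0, W=1, Y=1, X=2) weight 3/88
  (Z=0, W=1, Y=1, X=3) weight 3/88
  (Z=0, W=1, Y=1, X=4) weight 3/88
  (Z=1, W=0, Y=0, X=1) weight 1/96
  … 7 more
Group by Y:
  weight(Y=0) = 1/6
  weight(Y=1) = 2/11
Total weight = 1/6 + 2/11 = 23/66
P(Y=0 | obs) = 1/6 / 23/66 = 11/23
P(Y=1 | obs) = 2/11 / 23/66 = 12/23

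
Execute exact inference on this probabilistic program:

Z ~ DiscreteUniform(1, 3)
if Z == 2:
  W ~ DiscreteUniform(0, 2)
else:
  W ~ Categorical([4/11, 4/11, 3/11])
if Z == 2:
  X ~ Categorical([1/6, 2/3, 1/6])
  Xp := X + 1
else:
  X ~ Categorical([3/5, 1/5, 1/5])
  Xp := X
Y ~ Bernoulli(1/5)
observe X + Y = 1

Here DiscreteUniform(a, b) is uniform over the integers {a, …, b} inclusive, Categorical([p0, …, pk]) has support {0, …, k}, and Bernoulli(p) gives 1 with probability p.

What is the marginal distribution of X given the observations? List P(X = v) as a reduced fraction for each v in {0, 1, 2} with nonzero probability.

Enumerate traces; 18 have nonzero weight after conditioning:
  (Z=1, W=0, X=0, Y=1) weight 4/275
  (Z=1, W=0, X=1, Y=0) weight 16/825
  (Z=1, W=1, X=0, Y=1) weight 4/275
  (Z=1, W=1, X=1, Y=0) weight 16/825
  (Z=1, W=2, X=0, Y=1) weight 3/275
  (Z=1, W=2, X=1, Y=0) weight 4/275
  (Z=2, W=0, X=0, Y=1) weight 1/270
  (Z=2, W=0, X=1, Y=0) weight 8/135
  … 10 more
Group by X:
  weight(X=0) = 41/450
  weight(X=1) = 64/225
Total weight = 41/450 + 64/225 = 169/450
P(X=0 | obs) = 41/450 / 169/450 = 41/169
P(X=1 | obs) = 64/225 / 169/450 = 128/169

P(X=0) = 41/169, P(X=1) = 128/169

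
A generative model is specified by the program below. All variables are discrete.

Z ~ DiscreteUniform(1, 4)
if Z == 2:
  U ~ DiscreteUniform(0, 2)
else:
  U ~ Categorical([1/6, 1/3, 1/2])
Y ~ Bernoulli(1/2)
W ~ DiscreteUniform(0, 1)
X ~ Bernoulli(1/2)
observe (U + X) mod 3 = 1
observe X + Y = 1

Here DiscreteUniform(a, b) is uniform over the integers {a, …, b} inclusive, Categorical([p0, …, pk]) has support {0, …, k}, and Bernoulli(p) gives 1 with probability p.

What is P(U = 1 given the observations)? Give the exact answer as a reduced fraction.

Enumerate traces; 16 have nonzero weight after conditioning:
  (Z=1, U=0, Y=0, W=0, X=1) weight 1/192
  (Z=1, U=0, Y=0, W=1, X=1) weight 1/192
  (Z=1, U=1, Y=1, W=0, X=0) weight 1/96
  (Z=1, U=1, Y=1, W=1, X=0) weight 1/96
  (Z=2, U=0, Y=0, W=0, X=1) weight 1/96
  (Z=2, U=0, Y=0, W=1, X=1) weight 1/96
  (Z=2, U=1, Y=1, W=0, X=0) weight 1/96
  (Z=2, U=1, Y=1, W=1, X=0) weight 1/96
  … 8 more
Group by U:
  weight(U=0) = 5/96
  weight(U=1) = 1/12
Total weight = 5/96 + 1/12 = 13/96
P(U=0 | obs) = 5/96 / 13/96 = 5/13
P(U=1 | obs) = 1/12 / 13/96 = 8/13

P(U = 1 | obs) = 8/13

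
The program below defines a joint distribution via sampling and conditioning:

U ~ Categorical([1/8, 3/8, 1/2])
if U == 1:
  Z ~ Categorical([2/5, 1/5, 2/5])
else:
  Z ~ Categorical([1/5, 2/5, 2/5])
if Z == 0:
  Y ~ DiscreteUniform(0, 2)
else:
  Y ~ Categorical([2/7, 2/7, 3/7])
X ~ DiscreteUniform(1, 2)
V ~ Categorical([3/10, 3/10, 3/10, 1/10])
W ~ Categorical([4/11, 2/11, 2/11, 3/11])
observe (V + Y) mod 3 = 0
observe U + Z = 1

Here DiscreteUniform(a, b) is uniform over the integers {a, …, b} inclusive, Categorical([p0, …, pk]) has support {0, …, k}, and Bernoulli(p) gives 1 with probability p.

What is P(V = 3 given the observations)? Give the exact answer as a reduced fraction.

Enumerate traces; 64 have nonzero weight after conditioning:
  (U=0, Z=1, Y=0, X=1, V=0, W=0) weight 3/3850
  (U=0, Z=1, Y=0, X=1, V=0, W=1) weight 3/7700
  (U=0, Z=1, Y=0, X=1, V=0, W=2) weight 3/7700
  (U=0, Z=1, Y=0, X=1, V=0, W=3) weight 9/15400
  (U=0, Z=1, Y=0, X=1, V=3, W=0) weight 1/3850
  (U=0, Z=1, Y=0, X=1, V=3, W=1) weight 1/7700
  (U=0, Z=1, Y=0, X=1, V=3, W=2) weight 1/7700
  (U=0, Z=1, Y=0, X=1, V=3, W=3) weight 3/15400
  (U=0, Z=1, Y=1, X=1, V=2, W=0) weight 3/3850
  (U=0, Z=1, Y=2, X=1, V=1, W=0) weight 9/7700
  … 54 more
Group by V:
  weight(V=0) = 27/1400
  weight(V=1) = 3/140
  weight(V=2) = 27/1400
  weight(V=3) = 9/1400
Total weight = 27/1400 + 3/140 + 27/1400 + 9/1400 = 93/1400
P(V=0 | obs) = 27/1400 / 93/1400 = 9/31
P(V=1 | obs) = 3/140 / 93/1400 = 10/31
P(V=2 | obs) = 27/1400 / 93/1400 = 9/31
P(V=3 | obs) = 9/1400 / 93/1400 = 3/31

P(V = 3 | obs) = 3/31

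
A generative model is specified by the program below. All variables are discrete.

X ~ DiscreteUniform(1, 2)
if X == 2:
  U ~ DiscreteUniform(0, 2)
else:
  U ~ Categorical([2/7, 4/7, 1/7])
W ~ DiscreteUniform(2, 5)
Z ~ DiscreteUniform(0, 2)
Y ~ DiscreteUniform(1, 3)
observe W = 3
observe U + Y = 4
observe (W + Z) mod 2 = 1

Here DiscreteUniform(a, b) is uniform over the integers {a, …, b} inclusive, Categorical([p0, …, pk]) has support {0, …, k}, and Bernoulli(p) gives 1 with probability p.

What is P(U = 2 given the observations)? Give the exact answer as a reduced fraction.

P(U = 2 | obs) = 10/29

Enumerate traces; 8 have nonzero weight after conditioning:
  (X=1, U=1, W=3, Z=0, Y=3) weight 1/126
  (X=1, U=1, W=3, Z=2, Y=3) weight 1/126
  (X=1, U=2, W=3, Z=0, Y=2) weight 1/504
  (X=1, U=2, W=3, Z=2, Y=2) weight 1/504
  (X=2, U=1, W=3, Z=0, Y=3) weight 1/216
  (X=2, U=1, W=3, Z=2, Y=3) weight 1/216
  (X=2, U=2, W=3, Z=0, Y=2) weight 1/216
  (X=2, U=2, W=3, Z=2, Y=2) weight 1/216
Group by U:
  weight(U=1) = 19/756
  weight(U=2) = 5/378
Total weight = 19/756 + 5/378 = 29/756
P(U=1 | obs) = 19/756 / 29/756 = 19/29
P(U=2 | obs) = 5/378 / 29/756 = 10/29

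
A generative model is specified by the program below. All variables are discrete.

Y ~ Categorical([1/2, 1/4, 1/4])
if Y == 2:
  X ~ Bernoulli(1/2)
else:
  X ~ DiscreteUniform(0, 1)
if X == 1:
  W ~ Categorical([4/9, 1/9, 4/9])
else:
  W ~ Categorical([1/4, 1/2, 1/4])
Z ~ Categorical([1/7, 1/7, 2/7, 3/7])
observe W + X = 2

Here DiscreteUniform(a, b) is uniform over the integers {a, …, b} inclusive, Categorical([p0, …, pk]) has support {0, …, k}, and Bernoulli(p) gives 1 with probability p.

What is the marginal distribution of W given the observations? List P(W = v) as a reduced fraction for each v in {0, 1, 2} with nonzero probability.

Enumerate traces; 24 have nonzero weight after conditioning:
  (Y=0, X=0, W=2, Z=0) weight 1/112
  (Y=0, X=0, W=2, Z=1) weight 1/112
  (Y=0, X=0, W=2, Z=2) weight 1/56
  (Y=0, X=0, W=2, Z=3) weight 3/112
  (Y=0, X=1, W=1, Z=0) weight 1/252
  (Y=0, X=1, W=1, Z=1) weight 1/252
  (Y=0, X=1, W=1, Z=2) weight 1/126
  (Y=0, X=1, W=1, Z=3) weight 1/84
  … 16 more
Group by W:
  weight(W=1) = 1/18
  weight(W=2) = 1/8
Total weight = 1/18 + 1/8 = 13/72
P(W=1 | obs) = 1/18 / 13/72 = 4/13
P(W=2 | obs) = 1/8 / 13/72 = 9/13

P(W=1) = 4/13, P(W=2) = 9/13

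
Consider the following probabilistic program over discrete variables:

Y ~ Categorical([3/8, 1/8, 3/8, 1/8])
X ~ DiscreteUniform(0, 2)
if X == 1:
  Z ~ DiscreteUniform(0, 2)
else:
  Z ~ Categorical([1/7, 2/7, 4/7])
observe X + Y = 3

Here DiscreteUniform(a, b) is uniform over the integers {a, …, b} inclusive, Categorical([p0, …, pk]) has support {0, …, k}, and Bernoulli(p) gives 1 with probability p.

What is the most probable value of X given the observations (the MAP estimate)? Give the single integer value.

argmax_v P(X = v | obs) = 1

Enumerate traces; 9 have nonzero weight after conditioning:
  (Y=1, X=2, Z=0) weight 1/168
  (Y=1, X=2, Z=1) weight 1/84
  (Y=1, X=2, Z=2) weight 1/42
  (Y=2, X=1, Z=0) weight 1/24
  (Y=2, X=1, Z=1) weight 1/24
  (Y=2, X=1, Z=2) weight 1/24
  (Y=3, X=0, Z=0) weight 1/168
  (Y=3, X=0, Z=1) weight 1/84
  … 1 more
Group by X:
  weight(X=0) = 1/24
  weight(X=1) = 1/8
  weight(X=2) = 1/24
Total weight = 1/24 + 1/8 + 1/24 = 5/24
P(X=0 | obs) = 1/24 / 5/24 = 1/5
P(X=1 | obs) = 1/8 / 5/24 = 3/5
P(X=2 | obs) = 1/24 / 5/24 = 1/5
argmax = 1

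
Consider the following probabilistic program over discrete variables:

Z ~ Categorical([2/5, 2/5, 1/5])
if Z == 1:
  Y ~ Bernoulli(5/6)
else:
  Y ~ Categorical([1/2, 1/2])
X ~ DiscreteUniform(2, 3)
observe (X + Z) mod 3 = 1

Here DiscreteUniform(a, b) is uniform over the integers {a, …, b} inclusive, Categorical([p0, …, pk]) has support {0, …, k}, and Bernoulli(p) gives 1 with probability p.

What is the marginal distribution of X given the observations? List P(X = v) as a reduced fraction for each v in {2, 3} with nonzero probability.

P(X=2) = 1/3, P(X=3) = 2/3

Enumerate traces; 4 have nonzero weight after conditioning:
  (Z=1, Y=0, X=3) weight 1/30
  (Z=1, Y=1, X=3) weight 1/6
  (Z=2, Y=0, X=2) weight 1/20
  (Z=2, Y=1, X=2) weight 1/20
Group by X:
  weight(X=2) = 1/10
  weight(X=3) = 1/5
Total weight = 1/10 + 1/5 = 3/10
P(X=2 | obs) = 1/10 / 3/10 = 1/3
P(X=3 | obs) = 1/5 / 3/10 = 2/3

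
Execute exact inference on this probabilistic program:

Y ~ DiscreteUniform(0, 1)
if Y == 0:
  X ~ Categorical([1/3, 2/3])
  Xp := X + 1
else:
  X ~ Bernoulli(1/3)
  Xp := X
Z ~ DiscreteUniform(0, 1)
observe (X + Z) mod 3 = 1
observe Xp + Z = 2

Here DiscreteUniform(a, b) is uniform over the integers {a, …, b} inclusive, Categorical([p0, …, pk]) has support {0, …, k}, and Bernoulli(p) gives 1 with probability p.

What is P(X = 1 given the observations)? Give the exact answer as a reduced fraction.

Enumerate traces; 2 have nonzero weight after conditioning:
  (Y=0, X=0, Z=1) weight 1/12
  (Y=0, X=1, Z=0) weight 1/6
Group by X:
  weight(X=0) = 1/12
  weight(X=1) = 1/6
Total weight = 1/12 + 1/6 = 1/4
P(X=0 | obs) = 1/12 / 1/4 = 1/3
P(X=1 | obs) = 1/6 / 1/4 = 2/3

P(X = 1 | obs) = 2/3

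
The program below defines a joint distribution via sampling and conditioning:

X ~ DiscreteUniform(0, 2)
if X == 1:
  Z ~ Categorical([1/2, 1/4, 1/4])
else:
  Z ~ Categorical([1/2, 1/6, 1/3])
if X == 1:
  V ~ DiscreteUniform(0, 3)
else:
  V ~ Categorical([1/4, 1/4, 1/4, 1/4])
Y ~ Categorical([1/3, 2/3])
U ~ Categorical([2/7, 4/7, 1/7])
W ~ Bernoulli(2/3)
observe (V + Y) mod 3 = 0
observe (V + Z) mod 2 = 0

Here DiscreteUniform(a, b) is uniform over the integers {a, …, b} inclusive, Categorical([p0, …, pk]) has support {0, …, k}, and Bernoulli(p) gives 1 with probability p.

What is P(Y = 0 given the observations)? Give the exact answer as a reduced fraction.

P(Y = 0 | obs) = 18/47

Enumerate traces; 90 have nonzero weight after conditioning:
  (X=0, Z=0, V=0, Y=0, U=0, W=0) weight 1/756
  (X=0, Z=0, V=0, Y=0, U=0, W=1) weight 1/378
  (X=0, Z=0, V=0, Y=0, U=1, W=0) weight 1/378
  (X=0, Z=0, V=0, Y=0, U=1, W=1) weight 1/189
  (X=0, Z=0, V=0, Y=0, U=2, W=0) weight 1/1512
  (X=0, Z=0, V=0, Y=0, U=2, W=1) weight 1/756
  (X=0, Z=0, V=2, Y=1, U=0, W=0) weight 1/378
  (X=0, Z=0, V=2, Y=1, U=0, W=1) weight 1/189
  … 82 more
Group by Y:
  weight(Y=0) = 1/12
  weight(Y=1) = 29/216
Total weight = 1/12 + 29/216 = 47/216
P(Y=0 | obs) = 1/12 / 47/216 = 18/47
P(Y=1 | obs) = 29/216 / 47/216 = 29/47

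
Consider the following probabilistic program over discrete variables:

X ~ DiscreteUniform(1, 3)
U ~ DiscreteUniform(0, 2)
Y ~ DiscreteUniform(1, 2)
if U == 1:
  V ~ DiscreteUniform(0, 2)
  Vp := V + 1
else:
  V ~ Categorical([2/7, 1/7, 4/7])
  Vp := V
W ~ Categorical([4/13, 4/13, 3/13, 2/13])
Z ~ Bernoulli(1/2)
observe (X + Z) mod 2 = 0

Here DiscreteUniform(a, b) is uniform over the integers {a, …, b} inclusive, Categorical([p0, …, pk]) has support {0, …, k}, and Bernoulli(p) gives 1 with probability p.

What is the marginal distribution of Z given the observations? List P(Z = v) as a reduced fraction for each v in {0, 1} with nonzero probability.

Enumerate traces; 216 have nonzero weight after conditioning:
  (X=1, U=0, Y=1, V=0, W=0, Z=1) weight 2/819
  (X=1, U=0, Y=1, V=0, W=1, Z=1) weight 2/819
  (X=1, U=0, Y=1, V=0, W=2, Z=1) weight 1/546
  (X=1, U=0, Y=1, V=0, W=3, Z=1) weight 1/819
  (X=1, U=0, Y=1, V=1, W=0, Z=1) weight 1/819
  (X=1, U=0, Y=1, V=1, W=1, Z=1) weight 1/819
  (X=1, U=0, Y=1, V=1, W=2, Z=1) weight 1/1092
  (X=1, U=0, Y=1, V=1, W=3, Z=1) weight 1/1638
  (X=2, U=0, Y=1, V=0, W=0, Z=0) weight 2/819
  … 207 more
Group by Z:
  weight(Z=0) = 1/6
  weight(Z=1) = 1/3
Total weight = 1/6 + 1/3 = 1/2
P(Z=0 | obs) = 1/6 / 1/2 = 1/3
P(Z=1 | obs) = 1/3 / 1/2 = 2/3

P(Z=0) = 1/3, P(Z=1) = 2/3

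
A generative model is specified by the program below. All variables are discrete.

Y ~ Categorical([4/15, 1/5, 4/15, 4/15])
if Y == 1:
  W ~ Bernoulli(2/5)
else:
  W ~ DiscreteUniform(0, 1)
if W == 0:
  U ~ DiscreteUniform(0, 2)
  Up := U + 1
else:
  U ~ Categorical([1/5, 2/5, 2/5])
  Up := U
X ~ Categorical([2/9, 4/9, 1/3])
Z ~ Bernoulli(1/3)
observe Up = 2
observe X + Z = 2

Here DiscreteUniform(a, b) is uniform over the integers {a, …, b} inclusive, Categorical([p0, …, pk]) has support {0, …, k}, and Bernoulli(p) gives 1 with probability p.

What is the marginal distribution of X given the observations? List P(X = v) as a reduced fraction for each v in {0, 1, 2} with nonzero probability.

P(X=1) = 2/5, P(X=2) = 3/5

Enumerate traces; 16 have nonzero weight after conditioning:
  (Y=0, W=0, U=1, X=1, Z=1) weight 8/1215
  (Y=0, W=0, U=1, X=2, Z=0) weight 4/405
  (Y=0, W=1, U=2, X=1, Z=1) weight 16/2025
  (Y=0, W=1, U=2, X=2, Z=0) weight 8/675
  (Y=1, W=0, U=1, X=1, Z=1) weight 4/675
  (Y=1, W=0, U=1, X=2, Z=0) weight 2/225
  (Y=1, W=1, U=2, X=1, Z=1) weight 16/3375
  (Y=1, W=1, U=2, X=2, Z=0) weight 8/1125
  … 8 more
Group by X:
  weight(X=1) = 548/10125
  weight(X=2) = 274/3375
Total weight = 548/10125 + 274/3375 = 274/2025
P(X=1 | obs) = 548/10125 / 274/2025 = 2/5
P(X=2 | obs) = 274/3375 / 274/2025 = 3/5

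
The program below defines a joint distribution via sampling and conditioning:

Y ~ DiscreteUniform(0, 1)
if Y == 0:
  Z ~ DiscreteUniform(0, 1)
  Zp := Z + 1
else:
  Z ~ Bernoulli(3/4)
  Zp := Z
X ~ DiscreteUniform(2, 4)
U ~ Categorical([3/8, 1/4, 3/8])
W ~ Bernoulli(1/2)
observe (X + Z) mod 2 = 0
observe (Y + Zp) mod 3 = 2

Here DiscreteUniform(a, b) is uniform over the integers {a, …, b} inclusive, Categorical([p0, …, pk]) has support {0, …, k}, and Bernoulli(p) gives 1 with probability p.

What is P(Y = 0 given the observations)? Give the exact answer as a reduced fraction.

P(Y = 0 | obs) = 2/5

Enumerate traces; 12 have nonzero weight after conditioning:
  (Y=0, Z=1, X=3, U=0, W=0) weight 1/64
  (Y=0, Z=1, X=3, U=0, W=1) weight 1/64
  (Y=0, Z=1, X=3, U=1, W=0) weight 1/96
  (Y=0, Z=1, X=3, U=1, W=1) weight 1/96
  (Y=0, Z=1, X=3, U=2, W=0) weight 1/64
  (Y=0, Z=1, X=3, U=2, W=1) weight 1/64
  (Y=1, Z=1, X=3, U=0, W=0) weight 3/128
  (Y=1, Z=1, X=3, U=0, W=1) weight 3/128
  … 4 more
Group by Y:
  weight(Y=0) = 1/12
  weight(Y=1) = 1/8
Total weight = 1/12 + 1/8 = 5/24
P(Y=0 | obs) = 1/12 / 5/24 = 2/5
P(Y=1 | obs) = 1/8 / 5/24 = 3/5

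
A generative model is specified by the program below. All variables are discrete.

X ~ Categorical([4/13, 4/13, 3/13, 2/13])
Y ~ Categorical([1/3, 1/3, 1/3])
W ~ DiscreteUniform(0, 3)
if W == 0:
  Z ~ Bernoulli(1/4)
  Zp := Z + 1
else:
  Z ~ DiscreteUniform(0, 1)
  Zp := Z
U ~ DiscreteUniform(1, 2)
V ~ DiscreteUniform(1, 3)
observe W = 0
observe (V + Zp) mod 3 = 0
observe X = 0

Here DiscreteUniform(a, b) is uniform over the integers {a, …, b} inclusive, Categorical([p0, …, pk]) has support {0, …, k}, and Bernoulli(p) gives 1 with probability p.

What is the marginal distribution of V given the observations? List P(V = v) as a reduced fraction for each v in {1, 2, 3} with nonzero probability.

P(V=1) = 1/4, P(V=2) = 3/4

Enumerate traces; 12 have nonzero weight after conditioning:
  (X=0, Y=0, W=0, Z=0, U=1, V=2) weight 1/312
  (X=0, Y=0, W=0, Z=0, U=2, V=2) weight 1/312
  (X=0, Y=0, W=0, Z=1, U=1, V=1) weight 1/936
  (X=0, Y=0, W=0, Z=1, U=2, V=1) weight 1/936
  (X=0, Y=1, W=0, Z=0, U=1, V=2) weight 1/312
  (X=0, Y=1, W=0, Z=0, U=2, V=2) weight 1/312
  (X=0, Y=1, W=0, Z=1, U=1, V=1) weight 1/936
  (X=0, Y=1, W=0, Z=1, U=2, V=1) weight 1/936
  … 4 more
Group by V:
  weight(V=1) = 1/156
  weight(V=2) = 1/52
Total weight = 1/156 + 1/52 = 1/39
P(V=1 | obs) = 1/156 / 1/39 = 1/4
P(V=2 | obs) = 1/52 / 1/39 = 3/4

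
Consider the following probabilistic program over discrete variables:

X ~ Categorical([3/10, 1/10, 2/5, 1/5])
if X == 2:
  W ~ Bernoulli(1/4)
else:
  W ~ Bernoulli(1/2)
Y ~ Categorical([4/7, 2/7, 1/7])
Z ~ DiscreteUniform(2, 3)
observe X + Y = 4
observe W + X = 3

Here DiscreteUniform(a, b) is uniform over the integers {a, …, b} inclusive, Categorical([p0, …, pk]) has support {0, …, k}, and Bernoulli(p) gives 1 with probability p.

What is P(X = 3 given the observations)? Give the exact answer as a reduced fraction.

Enumerate traces; 4 have nonzero weight after conditioning:
  (X=2, W=1, Y=2, Z=2) weight 1/140
  (X=2, W=1, Y=2, Z=3) weight 1/140
  (X=3, W=0, Y=1, Z=2) weight 1/70
  (X=3, W=0, Y=1, Z=3) weight 1/70
Group by X:
  weight(X=2) = 1/70
  weight(X=3) = 1/35
Total weight = 1/70 + 1/35 = 3/70
P(X=2 | obs) = 1/70 / 3/70 = 1/3
P(X=3 | obs) = 1/35 / 3/70 = 2/3

P(X = 3 | obs) = 2/3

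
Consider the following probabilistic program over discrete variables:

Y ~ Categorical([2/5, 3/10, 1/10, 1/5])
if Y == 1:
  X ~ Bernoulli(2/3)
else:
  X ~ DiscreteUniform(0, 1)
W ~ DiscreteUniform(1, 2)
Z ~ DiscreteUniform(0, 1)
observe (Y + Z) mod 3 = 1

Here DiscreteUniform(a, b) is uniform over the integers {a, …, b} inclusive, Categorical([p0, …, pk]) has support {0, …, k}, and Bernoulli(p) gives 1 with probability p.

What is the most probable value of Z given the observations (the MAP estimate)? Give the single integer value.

argmax_v P(Z = v | obs) = 1

Enumerate traces; 12 have nonzero weight after conditioning:
  (Y=0, X=0, W=1, Z=1) weight 1/20
  (Y=0, X=0, W=2, Z=1) weight 1/20
  (Y=0, X=1, W=1, Z=1) weight 1/20
  (Y=0, X=1, W=2, Z=1) weight 1/20
  (Y=1, X=0, W=1, Z=0) weight 1/40
  (Y=1, X=0, W=2, Z=0) weight 1/40
  (Y=1, X=1, W=1, Z=0) weight 1/20
  (Y=1, X=1, W=2, Z=0) weight 1/20
  … 4 more
Group by Z:
  weight(Z=0) = 3/20
  weight(Z=1) = 3/10
Total weight = 3/20 + 3/10 = 9/20
P(Z=0 | obs) = 3/20 / 9/20 = 1/3
P(Z=1 | obs) = 3/10 / 9/20 = 2/3
argmax = 1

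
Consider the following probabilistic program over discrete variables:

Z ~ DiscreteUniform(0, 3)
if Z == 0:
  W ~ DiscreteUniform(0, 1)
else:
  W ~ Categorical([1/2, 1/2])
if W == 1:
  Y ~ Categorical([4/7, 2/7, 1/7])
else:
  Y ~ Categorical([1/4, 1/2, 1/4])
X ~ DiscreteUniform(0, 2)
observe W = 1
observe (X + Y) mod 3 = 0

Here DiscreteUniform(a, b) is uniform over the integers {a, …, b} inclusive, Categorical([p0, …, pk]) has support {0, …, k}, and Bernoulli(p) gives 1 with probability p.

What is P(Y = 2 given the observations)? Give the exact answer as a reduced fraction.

Enumerate traces; 12 have nonzero weight after conditioning:
  (Z=0, W=1, Y=0, X=0) weight 1/42
  (Z=0, W=1, Y=1, X=2) weight 1/84
  (Z=0, W=1, Y=2, X=1) weight 1/168
  (Z=1, W=1, Y=0, X=0) weight 1/42
  (Z=1, W=1, Y=1, X=2) weight 1/84
  (Z=1, W=1, Y=2, X=1) weight 1/168
  (Z=2, W=1, Y=0, X=0) weight 1/42
  (Z=2, W=1, Y=1, X=2) weight 1/84
  … 4 more
Group by Y:
  weight(Y=0) = 2/21
  weight(Y=1) = 1/21
  weight(Y=2) = 1/42
Total weight = 2/21 + 1/21 + 1/42 = 1/6
P(Y=0 | obs) = 2/21 / 1/6 = 4/7
P(Y=1 | obs) = 1/21 / 1/6 = 2/7
P(Y=2 | obs) = 1/42 / 1/6 = 1/7

P(Y = 2 | obs) = 1/7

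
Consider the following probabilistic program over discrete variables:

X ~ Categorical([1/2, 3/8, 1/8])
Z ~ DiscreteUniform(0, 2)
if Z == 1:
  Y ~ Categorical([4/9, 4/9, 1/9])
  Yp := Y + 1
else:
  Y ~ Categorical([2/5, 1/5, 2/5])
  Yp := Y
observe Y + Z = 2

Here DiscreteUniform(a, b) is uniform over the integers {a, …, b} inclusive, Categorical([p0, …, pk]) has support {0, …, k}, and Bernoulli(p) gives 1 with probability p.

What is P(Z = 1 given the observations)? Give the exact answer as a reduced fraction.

Enumerate traces; 9 have nonzero weight after conditioning:
  (X=0, Z=0, Y=2) weight 1/15
  (X=0, Z=1, Y=1) weight 2/27
  (X=0, Z=2, Y=0) weight 1/15
  (X=1, Z=0, Y=2) weight 1/20
  (X=1, Z=1, Y=1) weight 1/18
  (X=1, Z=2, Y=0) weight 1/20
  (X=2, Z=0, Y=2) weight 1/60
  (X=2, Z=1, Y=1) weight 1/54
  … 1 more
Group by Z:
  weight(Z=0) = 2/15
  weight(Z=1) = 4/27
  weight(Z=2) = 2/15
Total weight = 2/15 + 4/27 + 2/15 = 56/135
P(Z=0 | obs) = 2/15 / 56/135 = 9/28
P(Z=1 | obs) = 4/27 / 56/135 = 5/14
P(Z=2 | obs) = 2/15 / 56/135 = 9/28

P(Z = 1 | obs) = 5/14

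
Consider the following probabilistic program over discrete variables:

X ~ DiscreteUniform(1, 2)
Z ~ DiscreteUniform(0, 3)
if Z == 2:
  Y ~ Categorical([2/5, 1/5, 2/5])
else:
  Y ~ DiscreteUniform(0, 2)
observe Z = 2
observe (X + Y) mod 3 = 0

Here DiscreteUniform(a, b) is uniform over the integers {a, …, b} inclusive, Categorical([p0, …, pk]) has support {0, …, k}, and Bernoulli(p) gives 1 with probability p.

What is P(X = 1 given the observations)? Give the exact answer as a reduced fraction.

Enumerate traces; 2 have nonzero weight after conditioning:
  (X=1, Z=2, Y=2) weight 1/20
  (X=2, Z=2, Y=1) weight 1/40
Group by X:
  weight(X=1) = 1/20
  weight(X=2) = 1/40
Total weight = 1/20 + 1/40 = 3/40
P(X=1 | obs) = 1/20 / 3/40 = 2/3
P(X=2 | obs) = 1/40 / 3/40 = 1/3

P(X = 1 | obs) = 2/3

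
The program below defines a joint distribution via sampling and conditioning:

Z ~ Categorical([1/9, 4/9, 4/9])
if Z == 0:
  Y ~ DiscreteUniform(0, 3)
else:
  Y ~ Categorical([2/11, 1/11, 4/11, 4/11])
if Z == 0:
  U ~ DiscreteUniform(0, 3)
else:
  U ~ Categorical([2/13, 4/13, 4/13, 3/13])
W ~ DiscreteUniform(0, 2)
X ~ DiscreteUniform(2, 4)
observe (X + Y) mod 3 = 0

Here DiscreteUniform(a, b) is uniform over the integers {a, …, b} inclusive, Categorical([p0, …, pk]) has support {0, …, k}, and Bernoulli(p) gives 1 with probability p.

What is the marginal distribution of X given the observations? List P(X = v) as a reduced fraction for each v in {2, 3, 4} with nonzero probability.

P(X=2) = 43/396, P(X=3) = 107/198, P(X=4) = 139/396

Enumerate traces; 144 have nonzero weight after conditioning:
  (Z=0, Y=0, U=0, W=0, X=3) weight 1/1296
  (Z=0, Y=0, U=0, W=1, X=3) weight 1/1296
  (Z=0, Y=0, U=0, W=2, X=3) weight 1/1296
  (Z=0, Y=0, U=1, W=0, X=3) weight 1/1296
  (Z=0, Y=0, U=1, W=1, X=3) weight 1/1296
  (Z=0, Y=0, U=1, W=2, X=3) weight 1/1296
  (Z=0, Y=0, U=2, W=0, X=3) weight 1/1296
  (Z=0, Y=0, U=2, W=1, X=3) weight 1/1296
  (Z=0, Y=1, U=0, W=0, X=2) weight 1/1296
  (Z=0, Y=2, U=0, W=0, X=4) weight 1/1296
  … 134 more
Group by X:
  weight(X=2) = 43/1188
  weight(X=3) = 107/594
  weight(X=4) = 139/1188
Total weight = 43/1188 + 107/594 + 139/1188 = 1/3
P(X=2 | obs) = 43/1188 / 1/3 = 43/396
P(X=3 | obs) = 107/594 / 1/3 = 107/198
P(X=4 | obs) = 139/1188 / 1/3 = 139/396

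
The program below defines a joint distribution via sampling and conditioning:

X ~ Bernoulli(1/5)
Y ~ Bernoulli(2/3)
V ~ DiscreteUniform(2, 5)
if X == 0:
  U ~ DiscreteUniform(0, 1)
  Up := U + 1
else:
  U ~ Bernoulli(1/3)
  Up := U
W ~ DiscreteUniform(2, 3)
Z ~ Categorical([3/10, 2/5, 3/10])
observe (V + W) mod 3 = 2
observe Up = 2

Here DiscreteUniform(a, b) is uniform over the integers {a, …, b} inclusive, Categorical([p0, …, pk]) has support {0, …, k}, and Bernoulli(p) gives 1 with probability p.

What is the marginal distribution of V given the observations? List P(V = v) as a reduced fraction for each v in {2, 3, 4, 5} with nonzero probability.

P(V=2) = 1/3, P(V=3) = 1/3, P(V=5) = 1/3

Enumerate traces; 18 have nonzero weight after conditioning:
  (X=0, Y=0, V=2, U=1, W=3, Z=0) weight 1/200
  (X=0, Y=0, V=2, U=1, W=3, Z=1) weight 1/150
  (X=0, Y=0, V=2, U=1, W=3, Z=2) weight 1/200
  (X=0, Y=0, V=3, U=1, W=2, Z=0) weight 1/200
  (X=0, Y=0, V=3, U=1, W=2, Z=1) weight 1/150
  (X=0, Y=0, V=3, U=1, W=2, Z=2) weight 1/200
  (X=0, Y=0, V=5, U=1, W=3, Z=0) weight 1/200
  (X=0, Y=0, V=5, U=1, W=3, Z=1) weight 1/150
  … 10 more
Group by V:
  weight(V=2) = 1/20
  weight(V=3) = 1/20
  weight(V=5) = 1/20
Total weight = 1/20 + 1/20 + 1/20 = 3/20
P(V=2 | obs) = 1/20 / 3/20 = 1/3
P(V=3 | obs) = 1/20 / 3/20 = 1/3
P(V=5 | obs) = 1/20 / 3/20 = 1/3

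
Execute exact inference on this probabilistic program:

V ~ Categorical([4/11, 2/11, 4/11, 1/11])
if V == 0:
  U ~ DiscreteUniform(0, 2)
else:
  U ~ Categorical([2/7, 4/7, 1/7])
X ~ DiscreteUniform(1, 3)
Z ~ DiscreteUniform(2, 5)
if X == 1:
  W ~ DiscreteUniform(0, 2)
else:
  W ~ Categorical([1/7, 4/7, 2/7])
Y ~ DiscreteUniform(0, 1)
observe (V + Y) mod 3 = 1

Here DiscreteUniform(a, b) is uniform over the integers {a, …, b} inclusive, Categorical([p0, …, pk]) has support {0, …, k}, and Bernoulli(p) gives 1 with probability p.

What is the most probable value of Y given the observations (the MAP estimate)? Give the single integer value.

Enumerate traces; 324 have nonzero weight after conditioning:
  (V=0, U=0, X=1, Z=2, W=0, Y=1) weight 1/594
  (V=0, U=0, X=1, Z=2, W=1, Y=1) weight 1/594
  (V=0, U=0, X=1, Z=2, W=2, Y=1) weight 1/594
  (V=0, U=0, X=1, Z=3, W=0, Y=1) weight 1/594
  (V=0, U=0, X=1, Z=3, W=1, Y=1) weight 1/594
  (V=0, U=0, X=1, Z=3, W=2, Y=1) weight 1/594
  (V=0, U=0, X=1, Z=4, W=0, Y=1) weight 1/594
  (V=0, U=0, X=1, Z=4, W=1, Y=1) weight 1/594
  (V=1, U=0, X=1, Z=2, W=0, Y=0) weight 1/1386
  … 315 more
Group by Y:
  weight(Y=0) = 1/11
  weight(Y=1) = 5/22
Total weight = 1/11 + 5/22 = 7/22
P(Y=0 | obs) = 1/11 / 7/22 = 2/7
P(Y=1 | obs) = 5/22 / 7/22 = 5/7
argmax = 1

argmax_v P(Y = v | obs) = 1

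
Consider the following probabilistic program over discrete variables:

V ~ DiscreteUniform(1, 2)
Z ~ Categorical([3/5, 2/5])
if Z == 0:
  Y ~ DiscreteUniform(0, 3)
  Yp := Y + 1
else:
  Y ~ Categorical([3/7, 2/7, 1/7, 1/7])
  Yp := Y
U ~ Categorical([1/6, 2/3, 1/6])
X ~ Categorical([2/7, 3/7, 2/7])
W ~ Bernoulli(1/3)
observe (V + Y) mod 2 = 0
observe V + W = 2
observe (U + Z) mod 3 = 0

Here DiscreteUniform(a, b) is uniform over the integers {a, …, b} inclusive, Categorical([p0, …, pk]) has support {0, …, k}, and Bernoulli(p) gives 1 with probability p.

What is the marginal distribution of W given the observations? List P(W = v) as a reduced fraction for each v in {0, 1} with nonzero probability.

P(W=0) = 74/107, P(W=1) = 33/107

Enumerate traces; 24 have nonzero weight after conditioning:
  (V=1, Z=0, Y=1, U=0, X=0, W=1) weight 1/840
  (V=1, Z=0, Y=1, U=0, X=1, W=1) weight 1/560
  (V=1, Z=0, Y=1, U=0, X=2, W=1) weight 1/840
  (V=1, Z=0, Y=3, U=0, X=0, W=1) weight 1/840
  (V=1, Z=0, Y=3, U=0, X=1, W=1) weight 1/560
  (V=1, Z=0, Y=3, U=0, X=2, W=1) weight 1/840
  (V=1, Z=1, Y=1, U=2, X=0, W=1) weight 2/2205
  (V=1, Z=1, Y=1, U=2, X=1, W=1) weight 1/735
  (V=2, Z=0, Y=0, U=0, X=0, W=0) weight 1/420
  … 15 more
Group by W:
  weight(W=0) = 37/1260
  weight(W=1) = 11/840
Total weight = 37/1260 + 11/840 = 107/2520
P(W=0 | obs) = 37/1260 / 107/2520 = 74/107
P(W=1 | obs) = 11/840 / 107/2520 = 33/107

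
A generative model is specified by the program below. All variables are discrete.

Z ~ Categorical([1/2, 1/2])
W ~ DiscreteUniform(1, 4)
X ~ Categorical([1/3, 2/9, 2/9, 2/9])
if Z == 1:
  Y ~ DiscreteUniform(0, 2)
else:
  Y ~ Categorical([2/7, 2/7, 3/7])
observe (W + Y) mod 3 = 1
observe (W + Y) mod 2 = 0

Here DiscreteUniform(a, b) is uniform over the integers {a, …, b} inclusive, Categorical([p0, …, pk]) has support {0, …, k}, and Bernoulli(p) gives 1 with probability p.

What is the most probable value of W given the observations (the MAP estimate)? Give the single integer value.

argmax_v P(W = v | obs) = 2

Enumerate traces; 24 have nonzero weight after conditioning:
  (Z=0, W=2, X=0, Y=2) weight 1/56
  (Z=0, W=2, X=1, Y=2) weight 1/84
  (Z=0, W=2, X=2, Y=2) weight 1/84
  (Z=0, W=2, X=3, Y=2) weight 1/84
  (Z=0, W=3, X=0, Y=1) weight 1/84
  (Z=0, W=3, X=1, Y=1) weight 1/126
  (Z=0, W=3, X=2, Y=1) weight 1/126
  (Z=0, W=3, X=3, Y=1) weight 1/126
  (Z=0, W=4, X=0, Y=0) weight 1/84
  … 15 more
Group by W:
  weight(W=2) = 2/21
  weight(W=3) = 13/168
  weight(W=4) = 13/168
Total weight = 2/21 + 13/168 + 13/168 = 1/4
P(W=2 | obs) = 2/21 / 1/4 = 8/21
P(W=3 | obs) = 13/168 / 1/4 = 13/42
P(W=4 | obs) = 13/168 / 1/4 = 13/42
argmax = 2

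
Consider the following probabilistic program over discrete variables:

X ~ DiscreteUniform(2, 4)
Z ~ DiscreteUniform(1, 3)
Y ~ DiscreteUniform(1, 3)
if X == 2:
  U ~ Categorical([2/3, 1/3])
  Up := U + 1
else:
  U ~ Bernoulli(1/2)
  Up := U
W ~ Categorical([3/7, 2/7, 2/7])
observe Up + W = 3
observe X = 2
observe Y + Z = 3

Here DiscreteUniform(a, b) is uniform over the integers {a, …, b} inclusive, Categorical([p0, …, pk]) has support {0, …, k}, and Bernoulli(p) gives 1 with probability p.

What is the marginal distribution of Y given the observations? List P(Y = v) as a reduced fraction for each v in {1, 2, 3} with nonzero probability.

Enumerate traces; 4 have nonzero weight after conditioning:
  (X=2, Z=1, Y=2, U=0, W=2) weight 4/567
  (X=2, Z=1, Y=2, U=1, W=1) weight 2/567
  (X=2, Z=2, Y=1, U=0, W=2) weight 4/567
  (X=2, Z=2, Y=1, U=1, W=1) weight 2/567
Group by Y:
  weight(Y=1) = 2/189
  weight(Y=2) = 2/189
Total weight = 2/189 + 2/189 = 4/189
P(Y=1 | obs) = 2/189 / 4/189 = 1/2
P(Y=2 | obs) = 2/189 / 4/189 = 1/2

P(Y=1) = 1/2, P(Y=2) = 1/2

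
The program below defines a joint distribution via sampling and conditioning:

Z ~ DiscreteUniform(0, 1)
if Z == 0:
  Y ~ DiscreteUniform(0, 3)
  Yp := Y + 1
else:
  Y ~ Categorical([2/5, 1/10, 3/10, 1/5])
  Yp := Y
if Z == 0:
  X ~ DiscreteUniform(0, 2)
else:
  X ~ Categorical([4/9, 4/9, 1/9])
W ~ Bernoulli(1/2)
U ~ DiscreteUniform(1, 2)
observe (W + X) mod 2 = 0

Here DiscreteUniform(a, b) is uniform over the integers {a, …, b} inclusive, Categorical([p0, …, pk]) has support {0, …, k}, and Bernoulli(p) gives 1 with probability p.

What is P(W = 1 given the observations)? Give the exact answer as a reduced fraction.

Enumerate traces; 48 have nonzero weight after conditioning:
  (Z=0, Y=0, X=0, W=0, U=1) weight 1/96
  (Z=0, Y=0, X=0, W=0, U=2) weight 1/96
  (Z=0, Y=0, X=1, W=1, U=1) weight 1/96
  (Z=0, Y=0, X=1, W=1, U=2) weight 1/96
  (Z=0, Y=0, X=2, W=0, U=1) weight 1/96
  (Z=0, Y=0, X=2, W=0, U=2) weight 1/96
  (Z=0, Y=1, X=0, W=0, U=1) weight 1/96
  (Z=0, Y=1, X=0, W=0, U=2) weight 1/96
  … 40 more
Group by W:
  weight(W=0) = 11/36
  weight(W=1) = 7/36
Total weight = 11/36 + 7/36 = 1/2
P(W=0 | obs) = 11/36 / 1/2 = 11/18
P(W=1 | obs) = 7/36 / 1/2 = 7/18

P(W = 1 | obs) = 7/18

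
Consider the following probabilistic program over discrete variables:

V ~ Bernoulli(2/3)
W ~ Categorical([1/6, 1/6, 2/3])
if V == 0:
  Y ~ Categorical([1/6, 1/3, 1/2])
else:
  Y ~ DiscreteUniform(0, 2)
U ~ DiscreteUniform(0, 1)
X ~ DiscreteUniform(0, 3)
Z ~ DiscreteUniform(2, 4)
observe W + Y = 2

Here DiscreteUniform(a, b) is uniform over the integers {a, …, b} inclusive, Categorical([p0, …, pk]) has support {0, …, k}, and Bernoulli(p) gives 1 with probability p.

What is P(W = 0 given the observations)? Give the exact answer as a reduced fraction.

P(W = 0 | obs) = 7/33

Enumerate traces; 144 have nonzero weight after conditioning:
  (V=0, W=0, Y=2, U=0, X=0, Z=2) weight 1/864
  (V=0, W=0, Y=2, U=0, X=0, Z=3) weight 1/864
  (V=0, W=0, Y=2, U=0, X=0, Z=4) weight 1/864
  (V=0, W=0, Y=2, U=0, X=1, Z=2) weight 1/864
  (V=0, W=0, Y=2, U=0, X=1, Z=3) weight 1/864
  (V=0, W=0, Y=2, U=0, X=1, Z=4) weight 1/864
  (V=0, W=0, Y=2, U=0, X=2, Z=2) weight 1/864
  (V=0, W=0, Y=2, U=0, X=2, Z=3) weight 1/864
  (V=0, W=1, Y=1, U=0, X=0, Z=2) weight 1/1296
  (V=0, W=2, Y=0, U=0, X=0, Z=2) weight 1/648
  … 134 more
Group by W:
  weight(W=0) = 7/108
  weight(W=1) = 1/18
  weight(W=2) = 5/27
Total weight = 7/108 + 1/18 + 5/27 = 11/36
P(W=0 | obs) = 7/108 / 11/36 = 7/33
P(W=1 | obs) = 1/18 / 11/36 = 2/11
P(W=2 | obs) = 5/27 / 11/36 = 20/33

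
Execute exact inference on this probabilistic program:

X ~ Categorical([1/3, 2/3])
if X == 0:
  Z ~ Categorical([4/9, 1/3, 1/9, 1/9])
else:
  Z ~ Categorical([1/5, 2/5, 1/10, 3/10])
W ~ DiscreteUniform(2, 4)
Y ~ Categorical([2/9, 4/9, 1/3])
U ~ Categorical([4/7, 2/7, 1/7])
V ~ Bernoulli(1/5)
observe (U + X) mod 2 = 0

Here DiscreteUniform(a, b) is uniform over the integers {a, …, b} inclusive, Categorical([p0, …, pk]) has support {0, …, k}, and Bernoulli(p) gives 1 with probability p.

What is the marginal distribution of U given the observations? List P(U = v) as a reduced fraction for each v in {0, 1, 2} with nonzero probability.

Enumerate traces; 216 have nonzero weight after conditioning:
  (X=0, Z=0, W=2, Y=0, U=0, V=0) weight 128/25515
  (X=0, Z=0, W=2, Y=0, U=0, V=1) weight 32/25515
  (X=0, Z=0, W=2, Y=0, U=2, V=0) weight 32/25515
  (X=0, Z=0, W=2, Y=0, U=2, V=1) weight 8/25515
  (X=0, Z=0, W=2, Y=1, U=0, V=0) weight 256/25515
  (X=0, Z=0, W=2, Y=1, U=0, V=1) weight 64/25515
  (X=0, Z=0, W=2, Y=1, U=2, V=0) weight 64/25515
  (X=0, Z=0, W=2, Y=1, U=2, V=1) weight 16/25515
  (X=1, Z=0, W=2, Y=0, U=1, V=0) weight 32/14175
  … 207 more
Group by U:
  weight(U=0) = 4/21
  weight(U=1) = 4/21
  weight(U=2) = 1/21
Total weight = 4/21 + 4/21 + 1/21 = 3/7
P(U=0 | obs) = 4/21 / 3/7 = 4/9
P(U=1 | obs) = 4/21 / 3/7 = 4/9
P(U=2 | obs) = 1/21 / 3/7 = 1/9

P(U=0) = 4/9, P(U=1) = 4/9, P(U=2) = 1/9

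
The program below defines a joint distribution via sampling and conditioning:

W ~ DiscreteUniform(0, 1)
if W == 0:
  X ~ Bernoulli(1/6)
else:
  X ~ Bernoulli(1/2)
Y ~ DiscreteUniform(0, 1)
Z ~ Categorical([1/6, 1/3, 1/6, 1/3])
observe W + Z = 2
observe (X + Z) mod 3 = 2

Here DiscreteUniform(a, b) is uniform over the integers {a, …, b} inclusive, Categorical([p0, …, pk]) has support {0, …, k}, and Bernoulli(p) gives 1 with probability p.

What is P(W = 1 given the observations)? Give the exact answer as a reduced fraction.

Enumerate traces; 4 have nonzero weight after conditioning:
  (W=0, X=0, Y=0, Z=2) weight 5/144
  (W=0, X=0, Y=1, Z=2) weight 5/144
  (W=1, X=1, Y=0, Z=1) weight 1/24
  (W=1, X=1, Y=1, Z=1) weight 1/24
Group by W:
  weight(W=0) = 5/72
  weight(W=1) = 1/12
Total weight = 5/72 + 1/12 = 11/72
P(W=0 | obs) = 5/72 / 11/72 = 5/11
P(W=1 | obs) = 1/12 / 11/72 = 6/11

P(W = 1 | obs) = 6/11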